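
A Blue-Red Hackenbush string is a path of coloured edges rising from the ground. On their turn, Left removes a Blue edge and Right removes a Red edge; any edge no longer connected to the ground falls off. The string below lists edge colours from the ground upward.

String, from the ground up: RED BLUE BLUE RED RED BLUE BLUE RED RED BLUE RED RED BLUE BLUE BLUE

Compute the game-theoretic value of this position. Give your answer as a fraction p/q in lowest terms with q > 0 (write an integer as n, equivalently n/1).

-6577/16384

R: Left { · }, Right { 0 } = simplest -1
RB: Left { -1 }, Right { 0 } = simplest -1/2
RBB: Left { -1 -1/2 }, Right { 0 } = simplest -1/4
RBBR: Left { -1 -1/2 }, Right { -1/4 0 } = simplest -3/8
RBBRR: Left { -1 -1/2 }, Right { -3/8 -1/4 0 } = simplest -7/16
RBBRRB: Left { -1 -1/2 -7/16 }, Right { -3/8 -1/4 0 } = simplest -13/32
RBBRRBB: Left { -1 -1/2 -7/16 -13/32 }, Right { -3/8 -1/4 0 } = simplest -25/64
RBBRRBBR: Left { -1 -1/2 -7/16 -13/32 }, Right { -25/64 -3/8 -1/4 0 } = simplest -51/128
RBBRRBBRR: Left { -1 -1/2 -7/16 -13/32 }, Right { -51/128 -25/64 -3/8 -1/4 0 } = simplest -103/256
RBBRRBBRRB: Left { -1 -1/2 -7/16 -13/32 -103/256 }, Right { -51/128 -25/64 -3/8 -1/4 0 } = simplest -205/512
RBBRRBBRRBR: Left { -1 -1/2 -7/16 -13/32 -103/256 }, Right { -205/512 -51/128 -25/64 -3/8 -1/4 0 } = simplest -411/1024
RBBRRBBRRBRR: Left { -1 -1/2 -7/16 -13/32 -103/256 }, Right { -411/1024 -205/512 -51/128 -25/64 -3/8 -1/4 0 } = simplest -823/2048
RBBRRBBRRBRRB: Left { -1 -1/2 -7/16 -13/32 -103/256 -823/2048 }, Right { -411/1024 -205/512 -51/128 -25/64 -3/8 -1/4 0 } = simplest -1645/4096
RBBRRBBRRBRRBB: Left { -1 -1/2 -7/16 -13/32 -103/256 -823/2048 -1645/4096 }, Right { -411/1024 -205/512 -51/128 -25/64 -3/8 -1/4 0 } = simplest -3289/8192
RBBRRBBRRBRRBBB: Left { -1 -1/2 -7/16 -13/32 -103/256 -823/2048 -1645/4096 -3289/8192 }, Right { -411/1024 -205/512 -51/128 -25/64 -3/8 -1/4 0 } = simplest -6577/16384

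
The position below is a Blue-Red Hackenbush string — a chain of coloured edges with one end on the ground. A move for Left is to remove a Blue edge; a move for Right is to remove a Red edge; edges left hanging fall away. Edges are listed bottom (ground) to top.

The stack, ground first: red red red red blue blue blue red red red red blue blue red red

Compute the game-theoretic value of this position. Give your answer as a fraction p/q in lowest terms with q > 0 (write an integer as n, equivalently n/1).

v(r) = {  | 0 } — -1
v(rr) = {  | -1,0 } — -2
v(rrr) = {  | -2,-1,0 } — -3
v(rrrr) = {  | -3,-2,-1,0 } — -4
v(rrrrb) = { -4 | -3,-2,-1,0 } — -7/2
v(rrrrbb) = { -4,-7/2 | -3,-2,-1,0 } — -13/4
v(rrrrbbb) = { -4,-7/2,-13/4 | -3,-2,-1,0 } — -25/8
v(rrrrbbbr) = { -4,-7/2,-13/4 | -25/8,-3,-2,-1,0 } — -51/16
v(rrrrbbbrr) = { -4,-7/2,-13/4 | -51/16,-25/8,-3,-2,-1,0 } — -103/32
v(rrrrbbbrrr) = { -4,-7/2,-13/4 | -103/32,-51/16,-25/8,-3,-2,-1,0 } — -207/64
v(rrrrbbbrrrr) = { -4,-7/2,-13/4 | -207/64,-103/32,-51/16,-25/8,-3,-2,-1,0 } — -415/128
v(rrrrbbbrrrrb) = { -4,-7/2,-13/4,-415/128 | -207/64,-103/32,-51/16,-25/8,-3,-2,-1,0 } — -829/256
v(rrrrbbbrrrrbb) = { -4,-7/2,-13/4,-415/128,-829/256 | -207/64,-103/32,-51/16,-25/8,-3,-2,-1,0 } — -1657/512
v(rrrrbbbrrrrbbr) = { -4,-7/2,-13/4,-415/128,-829/256 | -1657/512,-207/64,-103/32,-51/16,-25/8,-3,-2,-1,0 } — -3315/1024
v(rrrrbbbrrrrbbrr) = { -4,-7/2,-13/4,-415/128,-829/256 | -3315/1024,-1657/512,-207/64,-103/32,-51/16,-25/8,-3,-2,-1,0 } — -6631/2048

-6631/2048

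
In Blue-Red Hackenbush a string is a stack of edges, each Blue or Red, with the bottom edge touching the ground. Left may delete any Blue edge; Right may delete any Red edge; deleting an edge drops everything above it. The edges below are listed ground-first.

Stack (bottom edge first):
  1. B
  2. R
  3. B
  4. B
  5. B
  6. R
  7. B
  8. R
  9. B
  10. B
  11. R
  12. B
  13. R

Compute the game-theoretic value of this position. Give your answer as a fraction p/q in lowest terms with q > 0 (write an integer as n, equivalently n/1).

Prefix values for B R B B B R B R B B R B R via {L|R} + simplicity:
G_1 [B]  L=[0]  R=[]  — 1
G_2 [BR]  L=[0]  R=[1]  — 1/2
G_3 [BRB]  L=[0,1/2]  R=[1]  — 3/4
G_4 [BRBB]  L=[0,1/2,3/4]  R=[1]  — 7/8
G_5 [BRBBB]  L=[0,1/2,3/4,7/8]  R=[1]  — 15/16
G_6 [BRBBBR]  L=[0,1/2,3/4,7/8]  R=[15/16,1]  — 29/32
G_7 [BRBBBRB]  L=[0,1/2,3/4,7/8,29/32]  R=[15/16,1]  — 59/64
G_8 [BRBBBRBR]  L=[0,1/2,3/4,7/8,29/32]  R=[59/64,15/16,1]  — 117/128
G_9 [BRBBBRBRB]  L=[0,1/2,3/4,7/8,29/32,117/128]  R=[59/64,15/16,1]  — 235/256
G_10 [BRBBBRBRBB]  L=[0,1/2,3/4,7/8,29/32,117/128,235/256]  R=[59/64,15/16,1]  — 471/512
G_11 [BRBBBRBRBBR]  L=[0,1/2,3/4,7/8,29/32,117/128,235/256]  R=[471/512,59/64,15/16,1]  — 941/1024
G_12 [BRBBBRBRBBRB]  L=[0,1/2,3/4,7/8,29/32,117/128,235/256,941/1024]  R=[471/512,59/64,15/16,1]  — 1883/2048
G_13 [BRBBBRBRBBRBR]  L=[0,1/2,3/4,7/8,29/32,117/128,235/256,941/1024]  R=[1883/2048,471/512,59/64,15/16,1]  — 3765/4096

3765/4096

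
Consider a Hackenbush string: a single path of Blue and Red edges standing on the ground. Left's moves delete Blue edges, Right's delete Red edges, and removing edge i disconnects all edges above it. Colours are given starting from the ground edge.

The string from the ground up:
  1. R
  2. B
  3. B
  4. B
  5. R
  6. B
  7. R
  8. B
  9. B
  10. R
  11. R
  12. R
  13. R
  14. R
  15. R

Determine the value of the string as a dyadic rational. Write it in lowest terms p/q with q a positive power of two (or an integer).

-2687/16384

Recurse on prefixes of the 15-edge string R B B B R B R B B R R R R R R:
g_1 [R]  L=[—]  R=[0]  = -1
g_2 [RB]  L=[-1]  R=[0]  = -1/2
g_3 [RBB]  L=[-1; -1/2]  R=[0]  = -1/4
g_4 [RBBB]  L=[-1; -1/2; -1/4]  R=[0]  = -1/8
g_5 [RBBBR]  L=[-1; -1/2; -1/4]  R=[-1/8; 0]  = -3/16
g_6 [RBBBRB]  L=[-1; -1/2; -1/4; -3/16]  R=[-1/8; 0]  = -5/32
g_7 [RBBBRBR]  L=[-1; -1/2; -1/4; -3/16]  R=[-5/32; -1/8; 0]  = -11/64
g_8 [RBBBRBRB]  L=[-1; -1/2; -1/4; -3/16; -11/64]  R=[-5/32; -1/8; 0]  = -21/128
g_9 [RBBBRBRBB]  L=[-1; -1/2; -1/4; -3/16; -11/64; -21/128]  R=[-5/32; -1/8; 0]  = -41/256
g_10 [RBBBRBRBBR]  L=[-1; -1/2; -1/4; -3/16; -11/64; -21/128]  R=[-41/256; -5/32; -1/8; 0]  = -83/512
g_11 [RBBBRBRBBRR]  L=[-1; -1/2; -1/4; -3/16; -11/64; -21/128]  R=[-83/512; -41/256; -5/32; -1/8; 0]  = -167/1024
g_12 [RBBBRBRBBRRR]  L=[-1; -1/2; -1/4; -3/16; -11/64; -21/128]  R=[-167/1024; -83/512; -41/256; -5/32; -1/8; 0]  = -335/2048
g_13 [RBBBRBRBBRRRR]  L=[-1; -1/2; -1/4; -3/16; -11/64; -21/128]  R=[-335/2048; -167/1024; -83/512; -41/256; -5/32; -1/8; 0]  = -671/4096
g_14 [RBBBRBRBBRRRRR]  L=[-1; -1/2; -1/4; -3/16; -11/64; -21/128]  R=[-671/4096; -335/2048; -167/1024; -83/512; -41/256; -5/32; -1/8; 0]  = -1343/8192
g_15 [RBBBRBRBBRRRRRR]  L=[-1; -1/2; -1/4; -3/16; -11/64; -21/128]  R=[-1343/8192; -671/4096; -335/2048; -167/1024; -83/512; -41/256; -5/32; -1/8; 0]  = -2687/16384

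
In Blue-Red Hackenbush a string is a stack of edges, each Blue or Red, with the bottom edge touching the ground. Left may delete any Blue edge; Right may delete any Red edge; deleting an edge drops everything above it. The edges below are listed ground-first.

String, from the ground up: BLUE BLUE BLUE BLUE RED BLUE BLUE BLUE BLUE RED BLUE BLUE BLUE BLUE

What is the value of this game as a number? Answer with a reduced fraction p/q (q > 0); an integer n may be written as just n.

Prefix values for BLUE BLUE BLUE BLUE RED BLUE BLUE BLUE BLUE RED BLUE BLUE BLUE BLUE via {L|R} + simplicity:
value_1 [B]  L=[0]  R=[—]  => 1
value_2 [BB]  L=[0, 1]  R=[—]  => 2
value_3 [BBB]  L=[0, 1, 2]  R=[—]  => 3
value_4 [BBBB]  L=[0, 1, 2, 3]  R=[—]  => 4
value_5 [BBBBR]  L=[0, 1, 2, 3]  R=[4]  => 7/2
value_6 [BBBBRB]  L=[0, 1, 2, 3, 7/2]  R=[4]  => 15/4
value_7 [BBBBRBB]  L=[0, 1, 2, 3, 7/2, 15/4]  R=[4]  => 31/8
value_8 [BBBBRBBB]  L=[0, 1, 2, 3, 7/2, 15/4, 31/8]  R=[4]  => 63/16
value_9 [BBBBRBBBB]  L=[0, 1, 2, 3, 7/2, 15/4, 31/8, 63/16]  R=[4]  => 127/32
value_10 [BBBBRBBBBR]  L=[0, 1, 2, 3, 7/2, 15/4, 31/8, 63/16]  R=[127/32, 4]  => 253/64
value_11 [BBBBRBBBBRB]  L=[0, 1, 2, 3, 7/2, 15/4, 31/8, 63/16, 253/64]  R=[127/32, 4]  => 507/128
value_12 [BBBBRBBBBRBB]  L=[0, 1, 2, 3, 7/2, 15/4, 31/8, 63/16, 253/64, 507/128]  R=[127/32, 4]  => 1015/256
value_13 [BBBBRBBBBRBBB]  L=[0, 1, 2, 3, 7/2, 15/4, 31/8, 63/16, 253/64, 507/128, 1015/256]  R=[127/32, 4]  => 2031/512
value_14 [BBBBRBBBBRBBBB]  L=[0, 1, 2, 3, 7/2, 15/4, 31/8, 63/16, 253/64, 507/128, 1015/256, 2031/512]  R=[127/32, 4]  => 4063/1024

4063/1024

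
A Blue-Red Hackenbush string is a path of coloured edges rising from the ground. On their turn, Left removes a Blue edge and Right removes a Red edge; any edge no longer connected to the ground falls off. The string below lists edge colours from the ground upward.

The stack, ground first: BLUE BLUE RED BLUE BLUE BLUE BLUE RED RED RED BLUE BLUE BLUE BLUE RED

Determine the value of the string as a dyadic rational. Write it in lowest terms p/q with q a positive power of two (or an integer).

G(B) = { 0 |  } = 1
G(BB) = { 0, 1 |  } = 2
G(BBR) = { 0, 1 | 2 } = 3/2
G(BBRB) = { 0, 1, 3/2 | 2 } = 7/4
G(BBRBB) = { 0, 1, 3/2, 7/4 | 2 } = 15/8
G(BBRBBB) = { 0, 1, 3/2, 7/4, 15/8 | 2 } = 31/16
G(BBRBBBB) = { 0, 1, 3/2, 7/4, 15/8, 31/16 | 2 } = 63/32
G(BBRBBBBR) = { 0, 1, 3/2, 7/4, 15/8, 31/16 | 63/32, 2 } = 125/64
G(BBRBBBBRR) = { 0, 1, 3/2, 7/4, 15/8, 31/16 | 125/64, 63/32, 2 } = 249/128
G(BBRBBBBRRR) = { 0, 1, 3/2, 7/4, 15/8, 31/16 | 249/128, 125/64, 63/32, 2 } = 497/256
G(BBRBBBBRRRB) = { 0, 1, 3/2, 7/4, 15/8, 31/16, 497/256 | 249/128, 125/64, 63/32, 2 } = 995/512
G(BBRBBBBRRRBB) = { 0, 1, 3/2, 7/4, 15/8, 31/16, 497/256, 995/512 | 249/128, 125/64, 63/32, 2 } = 1991/1024
G(BBRBBBBRRRBBB) = { 0, 1, 3/2, 7/4, 15/8, 31/16, 497/256, 995/512, 1991/1024 | 249/128, 125/64, 63/32, 2 } = 3983/2048
G(BBRBBBBRRRBBBB) = { 0, 1, 3/2, 7/4, 15/8, 31/16, 497/256, 995/512, 1991/1024, 3983/2048 | 249/128, 125/64, 63/32, 2 } = 7967/4096
G(BBRBBBBRRRBBBBR) = { 0, 1, 3/2, 7/4, 15/8, 31/16, 497/256, 995/512, 1991/1024, 3983/2048 | 7967/4096, 249/128, 125/64, 63/32, 2 } = 15933/8192

15933/8192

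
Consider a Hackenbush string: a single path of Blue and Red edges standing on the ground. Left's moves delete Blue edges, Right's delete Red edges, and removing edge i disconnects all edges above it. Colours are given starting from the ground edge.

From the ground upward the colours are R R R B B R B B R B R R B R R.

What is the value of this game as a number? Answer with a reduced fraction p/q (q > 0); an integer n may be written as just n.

Prefix values for R R R B B R B B R B R R B R R via {L|R} + simplicity:
step 1: add R to get R; options L={ — } R={ 0 } -> -1
step 2: add R to get RR; options L={ — } R={ -1 0 } -> -2
step 3: add R to get RRR; options L={ — } R={ -2 -1 0 } -> -3
step 4: add B to get RRRB; options L={ -3 } R={ -2 -1 0 } -> -5/2
step 5: add B to get RRRBB; options L={ -3 -5/2 } R={ -2 -1 0 } -> -9/4
step 6: add R to get RRRBBR; options L={ -3 -5/2 } R={ -9/4 -2 -1 0 } -> -19/8
step 7: add B to get RRRBBRB; options L={ -3 -5/2 -19/8 } R={ -9/4 -2 -1 0 } -> -37/16
step 8: add B to get RRRBBRBB; options L={ -3 -5/2 -19/8 -37/16 } R={ -9/4 -2 -1 0 } -> -73/32
step 9: add R to get RRRBBRBBR; options L={ -3 -5/2 -19/8 -37/16 } R={ -73/32 -9/4 -2 -1 0 } -> -147/64
step 10: add B to get RRRBBRBBRB; options L={ -3 -5/2 -19/8 -37/16 -147/64 } R={ -73/32 -9/4 -2 -1 0 } -> -293/128
step 11: add R to get RRRBBRBBRBR; options L={ -3 -5/2 -19/8 -37/16 -147/64 } R={ -293/128 -73/32 -9/4 -2 -1 0 } -> -587/256
step 12: add R to get RRRBBRBBRBRR; options L={ -3 -5/2 -19/8 -37/16 -147/64 } R={ -587/256 -293/128 -73/32 -9/4 -2 -1 0 } -> -1175/512
step 13: add B to get RRRBBRBBRBRRB; options L={ -3 -5/2 -19/8 -37/16 -147/64 -1175/512 } R={ -587/256 -293/128 -73/32 -9/4 -2 -1 0 } -> -2349/1024
step 14: add R to get RRRBBRBBRBRRBR; options L={ -3 -5/2 -19/8 -37/16 -147/64 -1175/512 } R={ -2349/1024 -587/256 -293/128 -73/32 -9/4 -2 -1 0 } -> -4699/2048
step 15: add R to get RRRBBRBBRBRRBRR; options L={ -3 -5/2 -19/8 -37/16 -147/64 -1175/512 } R={ -4699/2048 -2349/1024 -587/256 -293/128 -73/32 -9/4 -2 -1 0 } -> -9399/4096

-9399/4096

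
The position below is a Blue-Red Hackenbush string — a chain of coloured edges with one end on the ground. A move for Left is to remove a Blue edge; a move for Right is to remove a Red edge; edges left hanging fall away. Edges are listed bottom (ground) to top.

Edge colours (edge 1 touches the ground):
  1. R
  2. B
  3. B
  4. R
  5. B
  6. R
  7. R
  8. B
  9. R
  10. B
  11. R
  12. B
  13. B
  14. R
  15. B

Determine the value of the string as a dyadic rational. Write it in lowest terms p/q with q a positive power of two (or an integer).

Prefix values for R B B R B R R B R B R B B R B via {L|R} + simplicity:
R: Left {  }, Right { 0 } => simplest -1
RB: Left { -1 }, Right { 0 } => simplest -1/2
RBB: Left { -1, -1/2 }, Right { 0 } => simplest -1/4
RBBR: Left { -1, -1/2 }, Right { -1/4, 0 } => simplest -3/8
RBBRB: Left { -1, -1/2, -3/8 }, Right { -1/4, 0 } => simplest -5/16
RBBRBR: Left { -1, -1/2, -3/8 }, Right { -5/16, -1/4, 0 } => simplest -11/32
RBBRBRR: Left { -1, -1/2, -3/8 }, Right { -11/32, -5/16, -1/4, 0 } => simplest -23/64
RBBRBRRB: Left { -1, -1/2, -3/8, -23/64 }, Right { -11/32, -5/16, -1/4, 0 } => simplest -45/128
RBBRBRRBR: Left { -1, -1/2, -3/8, -23/64 }, Right { -45/128, -11/32, -5/16, -1/4, 0 } => simplest -91/256
RBBRBRRBRB: Left { -1, -1/2, -3/8, -23/64, -91/256 }, Right { -45/128, -11/32, -5/16, -1/4, 0 } => simplest -181/512
RBBRBRRBRBR: Left { -1, -1/2, -3/8, -23/64, -91/256 }, Right { -181/512, -45/128, -11/32, -5/16, -1/4, 0 } => simplest -363/1024
RBBRBRRBRBRB: Left { -1, -1/2, -3/8, -23/64, -91/256, -363/1024 }, Right { -181/512, -45/128, -11/32, -5/16, -1/4, 0 } => simplest -725/2048
RBBRBRRBRBRBB: Left { -1, -1/2, -3/8, -23/64, -91/256, -363/1024, -725/2048 }, Right { -181/512, -45/128, -11/32, -5/16, -1/4, 0 } => simplest -1449/4096
RBBRBRRBRBRBBR: Left { -1, -1/2, -3/8, -23/64, -91/256, -363/1024, -725/2048 }, Right { -1449/4096, -181/512, -45/128, -11/32, -5/16, -1/4, 0 } => simplest -2899/8192
RBBRBRRBRBRBBRB: Left { -1, -1/2, -3/8, -23/64, -91/256, -363/1024, -725/2048, -2899/8192 }, Right { -1449/4096, -181/512, -45/128, -11/32, -5/16, -1/4, 0 } => simplest -5797/16384

-5797/16384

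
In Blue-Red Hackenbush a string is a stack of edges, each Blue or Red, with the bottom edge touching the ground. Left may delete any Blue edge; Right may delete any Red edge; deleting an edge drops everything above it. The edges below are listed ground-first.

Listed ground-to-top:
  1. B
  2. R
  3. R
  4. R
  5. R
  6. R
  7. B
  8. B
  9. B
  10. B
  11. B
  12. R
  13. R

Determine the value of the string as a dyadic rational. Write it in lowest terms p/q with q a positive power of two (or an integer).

Recurse on prefixes of the 13-edge string B R R R R R B B B B B R R:
value(B) = { 0 | ∅ } so 1
value(BR) = { 0 | 1 } so 1/2
value(BRR) = { 0 | 1/2; 1 } so 1/4
value(BRRR) = { 0 | 1/4; 1/2; 1 } so 1/8
value(BRRRR) = { 0 | 1/8; 1/4; 1/2; 1 } so 1/16
value(BRRRRR) = { 0 | 1/16; 1/8; 1/4; 1/2; 1 } so 1/32
value(BRRRRRB) = { 0; 1/32 | 1/16; 1/8; 1/4; 1/2; 1 } so 3/64
value(BRRRRRBB) = { 0; 1/32; 3/64 | 1/16; 1/8; 1/4; 1/2; 1 } so 7/128
value(BRRRRRBBB) = { 0; 1/32; 3/64; 7/128 | 1/16; 1/8; 1/4; 1/2; 1 } so 15/256
value(BRRRRRBBBB) = { 0; 1/32; 3/64; 7/128; 15/256 | 1/16; 1/8; 1/4; 1/2; 1 } so 31/512
value(BRRRRRBBBBB) = { 0; 1/32; 3/64; 7/128; 15/256; 31/512 | 1/16; 1/8; 1/4; 1/2; 1 } so 63/1024
value(BRRRRRBBBBBR) = { 0; 1/32; 3/64; 7/128; 15/256; 31/512 | 63/1024; 1/16; 1/8; 1/4; 1/2; 1 } so 125/2048
value(BRRRRRBBBBBRR) = { 0; 1/32; 3/64; 7/128; 15/256; 31/512 | 125/2048; 63/1024; 1/16; 1/8; 1/4; 1/2; 1 } so 249/4096

249/4096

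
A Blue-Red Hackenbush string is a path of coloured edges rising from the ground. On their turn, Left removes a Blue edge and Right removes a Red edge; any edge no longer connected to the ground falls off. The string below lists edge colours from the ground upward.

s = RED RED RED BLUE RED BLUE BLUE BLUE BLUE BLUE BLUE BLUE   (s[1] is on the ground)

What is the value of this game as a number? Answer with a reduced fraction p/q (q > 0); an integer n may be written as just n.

val(R) = { none | 0 } ⇒ -1
val(RR) = { none | -1, 0 } ⇒ -2
val(RRR) = { none | -2, -1, 0 } ⇒ -3
val(RRRB) = { -3 | -2, -1, 0 } ⇒ -5/2
val(RRRBR) = { -3 | -5/2, -2, -1, 0 } ⇒ -11/4
val(RRRBRB) = { -3, -11/4 | -5/2, -2, -1, 0 } ⇒ -21/8
val(RRRBRBB) = { -3, -11/4, -21/8 | -5/2, -2, -1, 0 } ⇒ -41/16
val(RRRBRBBB) = { -3, -11/4, -21/8, -41/16 | -5/2, -2, -1, 0 } ⇒ -81/32
val(RRRBRBBBB) = { -3, -11/4, -21/8, -41/16, -81/32 | -5/2, -2, -1, 0 } ⇒ -161/64
val(RRRBRBBBBB) = { -3, -11/4, -21/8, -41/16, -81/32, -161/64 | -5/2, -2, -1, 0 } ⇒ -321/128
val(RRRBRBBBBBB) = { -3, -11/4, -21/8, -41/16, -81/32, -161/64, -321/128 | -5/2, -2, -1, 0 } ⇒ -641/256
val(RRRBRBBBBBBB) = { -3, -11/4, -21/8, -41/16, -81/32, -161/64, -321/128, -641/256 | -5/2, -2, -1, 0 } ⇒ -1281/512

-1281/512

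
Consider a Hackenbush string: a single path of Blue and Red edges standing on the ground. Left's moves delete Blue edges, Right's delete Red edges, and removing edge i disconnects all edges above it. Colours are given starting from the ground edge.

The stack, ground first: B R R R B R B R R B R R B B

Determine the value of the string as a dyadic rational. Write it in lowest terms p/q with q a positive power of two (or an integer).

Prefix values for B R R R B R B R R B R R B B via {L|R} + simplicity:
v(B) = { 0 | (no moves) } ⇒ 1
v(BR) = { 0 | 1 } ⇒ 1/2
v(BRR) = { 0 | 1/2,1 } ⇒ 1/4
v(BRRR) = { 0 | 1/4,1/2,1 } ⇒ 1/8
v(BRRRB) = { 0,1/8 | 1/4,1/2,1 } ⇒ 3/16
v(BRRRBR) = { 0,1/8 | 3/16,1/4,1/2,1 } ⇒ 5/32
v(BRRRBRB) = { 0,1/8,5/32 | 3/16,1/4,1/2,1 } ⇒ 11/64
v(BRRRBRBR) = { 0,1/8,5/32 | 11/64,3/16,1/4,1/2,1 } ⇒ 21/128
v(BRRRBRBRR) = { 0,1/8,5/32 | 21/128,11/64,3/16,1/4,1/2,1 } ⇒ 41/256
v(BRRRBRBRRB) = { 0,1/8,5/32,41/256 | 21/128,11/64,3/16,1/4,1/2,1 } ⇒ 83/512
v(BRRRBRBRRBR) = { 0,1/8,5/32,41/256 | 83/512,21/128,11/64,3/16,1/4,1/2,1 } ⇒ 165/1024
v(BRRRBRBRRBRR) = { 0,1/8,5/32,41/256 | 165/1024,83/512,21/128,11/64,3/16,1/4,1/2,1 } ⇒ 329/2048
v(BRRRBRBRRBRRB) = { 0,1/8,5/32,41/256,329/2048 | 165/1024,83/512,21/128,11/64,3/16,1/4,1/2,1 } ⇒ 659/4096
v(BRRRBRBRRBRRBB) = { 0,1/8,5/32,41/256,329/2048,659/4096 | 165/1024,83/512,21/128,11/64,3/16,1/4,1/2,1 } ⇒ 1319/8192

1319/8192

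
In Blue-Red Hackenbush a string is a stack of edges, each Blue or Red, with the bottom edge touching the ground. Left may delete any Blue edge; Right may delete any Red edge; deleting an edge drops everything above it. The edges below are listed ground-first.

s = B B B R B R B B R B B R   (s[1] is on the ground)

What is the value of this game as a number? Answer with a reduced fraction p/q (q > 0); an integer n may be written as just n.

Prefix values for B B B R B R B B R B B R via {L|R} + simplicity:
edge 1 of 12 (B): { 0 | none } -> 1
edge 2 of 12 (B): { 0, 1 | none } -> 2
edge 3 of 12 (B): { 0, 1, 2 | none } -> 3
edge 4 of 12 (R): { 0, 1, 2 | 3 } -> 5/2
edge 5 of 12 (B): { 0, 1, 2, 5/2 | 3 } -> 11/4
edge 6 of 12 (R): { 0, 1, 2, 5/2 | 11/4, 3 } -> 21/8
edge 7 of 12 (B): { 0, 1, 2, 5/2, 21/8 | 11/4, 3 } -> 43/16
edge 8 of 12 (B): { 0, 1, 2, 5/2, 21/8, 43/16 | 11/4, 3 } -> 87/32
edge 9 of 12 (R): { 0, 1, 2, 5/2, 21/8, 43/16 | 87/32, 11/4, 3 } -> 173/64
edge 10 of 12 (B): { 0, 1, 2, 5/2, 21/8, 43/16, 173/64 | 87/32, 11/4, 3 } -> 347/128
edge 11 of 12 (B): { 0, 1, 2, 5/2, 21/8, 43/16, 173/64, 347/128 | 87/32, 11/4, 3 } -> 695/256
edge 12 of 12 (R): { 0, 1, 2, 5/2, 21/8, 43/16, 173/64, 347/128 | 695/256, 87/32, 11/4, 3 } -> 1389/512

1389/512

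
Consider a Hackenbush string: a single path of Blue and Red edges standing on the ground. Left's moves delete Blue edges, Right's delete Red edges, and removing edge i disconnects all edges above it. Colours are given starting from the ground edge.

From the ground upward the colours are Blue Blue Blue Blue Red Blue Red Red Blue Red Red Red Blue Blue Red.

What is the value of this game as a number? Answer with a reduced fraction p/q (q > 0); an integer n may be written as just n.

Build G(s[:k]) for k = 1..15, string s = Blue Blue Blue Blue Red Blue Red Red Blue Red Red Red Blue Blue Red.
G(B) = { 0 | — } so 1
G(BB) = { 0, 1 | — } so 2
G(BBB) = { 0, 1, 2 | — } so 3
G(BBBB) = { 0, 1, 2, 3 | — } so 4
G(BBBBR) = { 0, 1, 2, 3 | 4 } so 7/2
G(BBBBRB) = { 0, 1, 2, 3, 7/2 | 4 } so 15/4
G(BBBBRBR) = { 0, 1, 2, 3, 7/2 | 15/4, 4 } so 29/8
G(BBBBRBRR) = { 0, 1, 2, 3, 7/2 | 29/8, 15/4, 4 } so 57/16
G(BBBBRBRRB) = { 0, 1, 2, 3, 7/2, 57/16 | 29/8, 15/4, 4 } so 115/32
G(BBBBRBRRBR) = { 0, 1, 2, 3, 7/2, 57/16 | 115/32, 29/8, 15/4, 4 } so 229/64
G(BBBBRBRRBRR) = { 0, 1, 2, 3, 7/2, 57/16 | 229/64, 115/32, 29/8, 15/4, 4 } so 457/128
G(BBBBRBRRBRRR) = { 0, 1, 2, 3, 7/2, 57/16 | 457/128, 229/64, 115/32, 29/8, 15/4, 4 } so 913/256
G(BBBBRBRRBRRRB) = { 0, 1, 2, 3, 7/2, 57/16, 913/256 | 457/128, 229/64, 115/32, 29/8, 15/4, 4 } so 1827/512
G(BBBBRBRRBRRRBB) = { 0, 1, 2, 3, 7/2, 57/16, 913/256, 1827/512 | 457/128, 229/64, 115/32, 29/8, 15/4, 4 } so 3655/1024
G(BBBBRBRRBRRRBBR) = { 0, 1, 2, 3, 7/2, 57/16, 913/256, 1827/512 | 3655/1024, 457/128, 229/64, 115/32, 29/8, 15/4, 4 } so 7309/2048

7309/2048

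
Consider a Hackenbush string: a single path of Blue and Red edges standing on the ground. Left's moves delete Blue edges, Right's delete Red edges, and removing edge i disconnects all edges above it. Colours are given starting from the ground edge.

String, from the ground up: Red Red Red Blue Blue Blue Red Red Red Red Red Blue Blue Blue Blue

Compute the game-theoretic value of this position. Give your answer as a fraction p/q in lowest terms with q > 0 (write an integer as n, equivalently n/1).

-9185/4096

Recurse on prefixes of the 15-edge string Red Red Red Blue Blue Blue Red Red Red Red Red Blue Blue Blue Blue:
edge 1 of 15 (Red): { (no moves) | 0 } → -1
edge 2 of 15 (Red): { (no moves) | -1, 0 } → -2
edge 3 of 15 (Red): { (no moves) | -2, -1, 0 } → -3
edge 4 of 15 (Blue): { -3 | -2, -1, 0 } → -5/2
edge 5 of 15 (Blue): { -3, -5/2 | -2, -1, 0 } → -9/4
edge 6 of 15 (Blue): { -3, -5/2, -9/4 | -2, -1, 0 } → -17/8
edge 7 of 15 (Red): { -3, -5/2, -9/4 | -17/8, -2, -1, 0 } → -35/16
edge 8 of 15 (Red): { -3, -5/2, -9/4 | -35/16, -17/8, -2, -1, 0 } → -71/32
edge 9 of 15 (Red): { -3, -5/2, -9/4 | -71/32, -35/16, -17/8, -2, -1, 0 } → -143/64
edge 10 of 15 (Red): { -3, -5/2, -9/4 | -143/64, -71/32, -35/16, -17/8, -2, -1, 0 } → -287/128
edge 11 of 15 (Red): { -3, -5/2, -9/4 | -287/128, -143/64, -71/32, -35/16, -17/8, -2, -1, 0 } → -575/256
edge 12 of 15 (Blue): { -3, -5/2, -9/4, -575/256 | -287/128, -143/64, -71/32, -35/16, -17/8, -2, -1, 0 } → -1149/512
edge 13 of 15 (Blue): { -3, -5/2, -9/4, -575/256, -1149/512 | -287/128, -143/64, -71/32, -35/16, -17/8, -2, -1, 0 } → -2297/1024
edge 14 of 15 (Blue): { -3, -5/2, -9/4, -575/256, -1149/512, -2297/1024 | -287/128, -143/64, -71/32, -35/16, -17/8, -2, -1, 0 } → -4593/2048
edge 15 of 15 (Blue): { -3, -5/2, -9/4, -575/256, -1149/512, -2297/1024, -4593/2048 | -287/128, -143/64, -71/32, -35/16, -17/8, -2, -1, 0 } → -9185/4096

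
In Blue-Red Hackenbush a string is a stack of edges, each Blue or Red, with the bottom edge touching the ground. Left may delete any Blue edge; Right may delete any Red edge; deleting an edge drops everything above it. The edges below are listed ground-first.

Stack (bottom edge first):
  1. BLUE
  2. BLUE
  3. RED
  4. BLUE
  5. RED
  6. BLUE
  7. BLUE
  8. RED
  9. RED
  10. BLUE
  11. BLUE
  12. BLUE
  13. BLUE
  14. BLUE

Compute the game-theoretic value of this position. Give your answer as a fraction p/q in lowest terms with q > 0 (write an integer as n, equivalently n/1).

Prefix values for BLUE BLUE RED BLUE RED BLUE BLUE RED RED BLUE BLUE BLUE BLUE BLUE via {L|R} + simplicity:
g(B) = { 0 | · } — 1
g(BB) = { 0,1 | · } — 2
g(BBR) = { 0,1 | 2 } — 3/2
g(BBRB) = { 0,1,3/2 | 2 } — 7/4
g(BBRBR) = { 0,1,3/2 | 7/4,2 } — 13/8
g(BBRBRB) = { 0,1,3/2,13/8 | 7/4,2 } — 27/16
g(BBRBRBB) = { 0,1,3/2,13/8,27/16 | 7/4,2 } — 55/32
g(BBRBRBBR) = { 0,1,3/2,13/8,27/16 | 55/32,7/4,2 } — 109/64
g(BBRBRBBRR) = { 0,1,3/2,13/8,27/16 | 109/64,55/32,7/4,2 } — 217/128
g(BBRBRBBRRB) = { 0,1,3/2,13/8,27/16,217/128 | 109/64,55/32,7/4,2 } — 435/256
g(BBRBRBBRRBB) = { 0,1,3/2,13/8,27/16,217/128,435/256 | 109/64,55/32,7/4,2 } — 871/512
g(BBRBRBBRRBBB) = { 0,1,3/2,13/8,27/16,217/128,435/256,871/512 | 109/64,55/32,7/4,2 } — 1743/1024
g(BBRBRBBRRBBBB) = { 0,1,3/2,13/8,27/16,217/128,435/256,871/512,1743/1024 | 109/64,55/32,7/4,2 } — 3487/2048
g(BBRBRBBRRBBBBB) = { 0,1,3/2,13/8,27/16,217/128,435/256,871/512,1743/1024,3487/2048 | 109/64,55/32,7/4,2 } — 6975/4096

6975/4096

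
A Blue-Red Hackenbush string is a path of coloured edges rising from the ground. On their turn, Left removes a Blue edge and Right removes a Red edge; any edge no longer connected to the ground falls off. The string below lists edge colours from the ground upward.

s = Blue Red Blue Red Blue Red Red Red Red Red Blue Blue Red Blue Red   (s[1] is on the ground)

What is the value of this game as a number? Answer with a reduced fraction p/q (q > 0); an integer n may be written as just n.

Build value(s[:k]) for k = 1..15, string s = Blue Red Blue Red Blue Red Red Red Red Red Blue Blue Red Blue Red.
1 of 15 · B · max L 0 · min R +∞ → 1
2 of 15 · BR · max L 0 · min R 1 → 1/2
3 of 15 · BRB · max L 1/2 · min R 1 → 3/4
4 of 15 · BRBR · max L 1/2 · min R 3/4 → 5/8
5 of 15 · BRBRB · max L 5/8 · min R 3/4 → 11/16
6 of 15 · BRBRBR · max L 5/8 · min R 11/16 → 21/32
7 of 15 · BRBRBRR · max L 5/8 · min R 21/32 → 41/64
8 of 15 · BRBRBRRR · max L 5/8 · min R 41/64 → 81/128
9 of 15 · BRBRBRRRR · max L 5/8 · min R 81/128 → 161/256
10 of 15 · BRBRBRRRRR · max L 5/8 · min R 161/256 → 321/512
11 of 15 · BRBRBRRRRRB · max L 321/512 · min R 161/256 → 643/1024
12 of 15 · BRBRBRRRRRBB · max L 643/1024 · min R 161/256 → 1287/2048
13 of 15 · BRBRBRRRRRBBR · max L 643/1024 · min R 1287/2048 → 2573/4096
14 of 15 · BRBRBRRRRRBBRB · max L 2573/4096 · min R 1287/2048 → 5147/8192
15 of 15 · BRBRBRRRRRBBRBR · max L 2573/4096 · min R 5147/8192 → 10293/16384

10293/16384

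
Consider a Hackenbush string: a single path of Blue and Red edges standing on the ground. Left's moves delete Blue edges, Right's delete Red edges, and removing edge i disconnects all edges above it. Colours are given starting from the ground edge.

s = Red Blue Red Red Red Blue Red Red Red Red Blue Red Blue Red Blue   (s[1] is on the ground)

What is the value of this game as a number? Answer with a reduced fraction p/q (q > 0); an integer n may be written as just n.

Prefix values for Red Blue Red Red Red Blue Red Red Red Red Blue Red Blue Red Blue via {L|R} + simplicity:
g(R) = { · | 0 } -> -1
g(RB) = { -1 | 0 } -> -1/2
g(RBR) = { -1 | -1/2,0 } -> -3/4
g(RBRR) = { -1 | -3/4,-1/2,0 } -> -7/8
g(RBRRR) = { -1 | -7/8,-3/4,-1/2,0 } -> -15/16
g(RBRRRB) = { -1,-15/16 | -7/8,-3/4,-1/2,0 } -> -29/32
g(RBRRRBR) = { -1,-15/16 | -29/32,-7/8,-3/4,-1/2,0 } -> -59/64
g(RBRRRBRR) = { -1,-15/16 | -59/64,-29/32,-7/8,-3/4,-1/2,0 } -> -119/128
g(RBRRRBRRR) = { -1,-15/16 | -119/128,-59/64,-29/32,-7/8,-3/4,-1/2,0 } -> -239/256
g(RBRRRBRRRR) = { -1,-15/16 | -239/256,-119/128,-59/64,-29/32,-7/8,-3/4,-1/2,0 } -> -479/512
g(RBRRRBRRRRB) = { -1,-15/16,-479/512 | -239/256,-119/128,-59/64,-29/32,-7/8,-3/4,-1/2,0 } -> -957/1024
g(RBRRRBRRRRBR) = { -1,-15/16,-479/512 | -957/1024,-239/256,-119/128,-59/64,-29/32,-7/8,-3/4,-1/2,0 } -> -1915/2048
g(RBRRRBRRRRBRB) = { -1,-15/16,-479/512,-1915/2048 | -957/1024,-239/256,-119/128,-59/64,-29/32,-7/8,-3/4,-1/2,0 } -> -3829/4096
g(RBRRRBRRRRBRBR) = { -1,-15/16,-479/512,-1915/2048 | -3829/4096,-957/1024,-239/256,-119/128,-59/64,-29/32,-7/8,-3/4,-1/2,0 } -> -7659/8192
g(RBRRRBRRRRBRBRB) = { -1,-15/16,-479/512,-1915/2048,-7659/8192 | -3829/4096,-957/1024,-239/256,-119/128,-59/64,-29/32,-7/8,-3/4,-1/2,0 } -> -15317/16384

-15317/16384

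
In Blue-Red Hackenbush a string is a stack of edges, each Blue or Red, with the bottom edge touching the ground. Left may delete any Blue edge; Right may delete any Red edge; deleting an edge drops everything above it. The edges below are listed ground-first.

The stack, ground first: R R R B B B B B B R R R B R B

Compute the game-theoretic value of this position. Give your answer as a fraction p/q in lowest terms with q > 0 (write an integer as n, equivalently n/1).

Recurse on prefixes of the 15-edge string R R R B B B B B B R R R B R B:
edge 1 of 15 (R): { (no moves) | 0 } -> -1
edge 2 of 15 (R): { (no moves) | -1, 0 } -> -2
edge 3 of 15 (R): { (no moves) | -2, -1, 0 } -> -3
edge 4 of 15 (B): { -3 | -2, -1, 0 } -> -5/2
edge 5 of 15 (B): { -3, -5/2 | -2, -1, 0 } -> -9/4
edge 6 of 15 (B): { -3, -5/2, -9/4 | -2, -1, 0 } -> -17/8
edge 7 of 15 (B): { -3, -5/2, -9/4, -17/8 | -2, -1, 0 } -> -33/16
edge 8 of 15 (B): { -3, -5/2, -9/4, -17/8, -33/16 | -2, -1, 0 } -> -65/32
edge 9 of 15 (B): { -3, -5/2, -9/4, -17/8, -33/16, -65/32 | -2, -1, 0 } -> -129/64
edge 10 of 15 (R): { -3, -5/2, -9/4, -17/8, -33/16, -65/32 | -129/64, -2, -1, 0 } -> -259/128
edge 11 of 15 (R): { -3, -5/2, -9/4, -17/8, -33/16, -65/32 | -259/128, -129/64, -2, -1, 0 } -> -519/256
edge 12 of 15 (R): { -3, -5/2, -9/4, -17/8, -33/16, -65/32 | -519/256, -259/128, -129/64, -2, -1, 0 } -> -1039/512
edge 13 of 15 (B): { -3, -5/2, -9/4, -17/8, -33/16, -65/32, -1039/512 | -519/256, -259/128, -129/64, -2, -1, 0 } -> -2077/1024
edge 14 of 15 (R): { -3, -5/2, -9/4, -17/8, -33/16, -65/32, -1039/512 | -2077/1024, -519/256, -259/128, -129/64, -2, -1, 0 } -> -4155/2048
edge 15 of 15 (B): { -3, -5/2, -9/4, -17/8, -33/16, -65/32, -1039/512, -4155/2048 | -2077/1024, -519/256, -259/128, -129/64, -2, -1, 0 } -> -8309/4096

-8309/4096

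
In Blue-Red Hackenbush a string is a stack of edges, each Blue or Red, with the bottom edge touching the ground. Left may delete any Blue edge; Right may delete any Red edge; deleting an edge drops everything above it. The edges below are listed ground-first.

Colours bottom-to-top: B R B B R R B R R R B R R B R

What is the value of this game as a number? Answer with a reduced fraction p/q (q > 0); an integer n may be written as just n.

12837/16384

Recurse on prefixes of the 15-edge string B R B B R R B R R R B R R B R:
B: Left { 0 }, Right { · } — simplest 1
BR: Left { 0 }, Right { 1 } — simplest 1/2
BRB: Left { 0; 1/2 }, Right { 1 } — simplest 3/4
BRBB: Left { 0; 1/2; 3/4 }, Right { 1 } — simplest 7/8
BRBBR: Left { 0; 1/2; 3/4 }, Right { 7/8; 1 } — simplest 13/16
BRBBRR: Left { 0; 1/2; 3/4 }, Right { 13/16; 7/8; 1 } — simplest 25/32
BRBBRRB: Left { 0; 1/2; 3/4; 25/32 }, Right { 13/16; 7/8; 1 } — simplest 51/64
BRBBRRBR: Left { 0; 1/2; 3/4; 25/32 }, Right { 51/64; 13/16; 7/8; 1 } — simplest 101/128
BRBBRRBRR: Left { 0; 1/2; 3/4; 25/32 }, Right { 101/128; 51/64; 13/16; 7/8; 1 } — simplest 201/256
BRBBRRBRRR: Left { 0; 1/2; 3/4; 25/32 }, Right { 201/256; 101/128; 51/64; 13/16; 7/8; 1 } — simplest 401/512
BRBBRRBRRRB: Left { 0; 1/2; 3/4; 25/32; 401/512 }, Right { 201/256; 101/128; 51/64; 13/16; 7/8; 1 } — simplest 803/1024
BRBBRRBRRRBR: Left { 0; 1/2; 3/4; 25/32; 401/512 }, Right { 803/1024; 201/256; 101/128; 51/64; 13/16; 7/8; 1 } — simplest 1605/2048
BRBBRRBRRRBRR: Left { 0; 1/2; 3/4; 25/32; 401/512 }, Right { 1605/2048; 803/1024; 201/256; 101/128; 51/64; 13/16; 7/8; 1 } — simplest 3209/4096
BRBBRRBRRRBRRB: Left { 0; 1/2; 3/4; 25/32; 401/512; 3209/4096 }, Right { 1605/2048; 803/1024; 201/256; 101/128; 51/64; 13/16; 7/8; 1 } — simplest 6419/8192
BRBBRRBRRRBRRBR: Left { 0; 1/2; 3/4; 25/32; 401/512; 3209/4096 }, Right { 6419/8192; 1605/2048; 803/1024; 201/256; 101/128; 51/64; 13/16; 7/8; 1 } — simplest 12837/16384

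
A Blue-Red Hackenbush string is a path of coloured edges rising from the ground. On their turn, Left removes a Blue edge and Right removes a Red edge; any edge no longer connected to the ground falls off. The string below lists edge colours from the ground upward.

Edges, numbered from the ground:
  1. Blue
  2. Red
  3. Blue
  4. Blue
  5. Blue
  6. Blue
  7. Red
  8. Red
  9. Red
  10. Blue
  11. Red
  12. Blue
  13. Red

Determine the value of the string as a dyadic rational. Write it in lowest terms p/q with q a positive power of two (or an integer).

value_1 [B]  L=[0]  R=[none]  → 1
value_2 [BR]  L=[0]  R=[1]  → 1/2
value_3 [BRB]  L=[0; 1/2]  R=[1]  → 3/4
value_4 [BRBB]  L=[0; 1/2; 3/4]  R=[1]  → 7/8
value_5 [BRBBB]  L=[0; 1/2; 3/4; 7/8]  R=[1]  → 15/16
value_6 [BRBBBB]  L=[0; 1/2; 3/4; 7/8; 15/16]  R=[1]  → 31/32
value_7 [BRBBBBR]  L=[0; 1/2; 3/4; 7/8; 15/16]  R=[31/32; 1]  → 61/64
value_8 [BRBBBBRR]  L=[0; 1/2; 3/4; 7/8; 15/16]  R=[61/64; 31/32; 1]  → 121/128
value_9 [BRBBBBRRR]  L=[0; 1/2; 3/4; 7/8; 15/16]  R=[121/128; 61/64; 31/32; 1]  → 241/256
value_10 [BRBBBBRRRB]  L=[0; 1/2; 3/4; 7/8; 15/16; 241/256]  R=[121/128; 61/64; 31/32; 1]  → 483/512
value_11 [BRBBBBRRRBR]  L=[0; 1/2; 3/4; 7/8; 15/16; 241/256]  R=[483/512; 121/128; 61/64; 31/32; 1]  → 965/1024
value_12 [BRBBBBRRRBRB]  L=[0; 1/2; 3/4; 7/8; 15/16; 241/256; 965/1024]  R=[483/512; 121/128; 61/64; 31/32; 1]  → 1931/2048
value_13 [BRBBBBRRRBRBR]  L=[0; 1/2; 3/4; 7/8; 15/16; 241/256; 965/1024]  R=[1931/2048; 483/512; 121/128; 61/64; 31/32; 1]  → 3861/4096

3861/4096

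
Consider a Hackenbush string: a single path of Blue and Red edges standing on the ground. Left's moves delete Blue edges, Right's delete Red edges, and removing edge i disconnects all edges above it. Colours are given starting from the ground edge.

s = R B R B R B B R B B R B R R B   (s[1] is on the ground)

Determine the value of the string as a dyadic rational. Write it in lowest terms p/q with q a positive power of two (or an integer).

Build G(s[:k]) for k = 1..15, string s = R B R B R B B R B B R B R R B.
edge 1 of 15 (R): { none | 0 } so -1
edge 2 of 15 (B): { -1 | 0 } so -1/2
edge 3 of 15 (R): { -1 | -1/2 0 } so -3/4
edge 4 of 15 (B): { -1 -3/4 | -1/2 0 } so -5/8
edge 5 of 15 (R): { -1 -3/4 | -5/8 -1/2 0 } so -11/16
edge 6 of 15 (B): { -1 -3/4 -11/16 | -5/8 -1/2 0 } so -21/32
edge 7 of 15 (B): { -1 -3/4 -11/16 -21/32 | -5/8 -1/2 0 } so -41/64
edge 8 of 15 (R): { -1 -3/4 -11/16 -21/32 | -41/64 -5/8 -1/2 0 } so -83/128
edge 9 of 15 (B): { -1 -3/4 -11/16 -21/32 -83/128 | -41/64 -5/8 -1/2 0 } so -165/256
edge 10 of 15 (B): { -1 -3/4 -11/16 -21/32 -83/128 -165/256 | -41/64 -5/8 -1/2 0 } so -329/512
edge 11 of 15 (R): { -1 -3/4 -11/16 -21/32 -83/128 -165/256 | -329/512 -41/64 -5/8 -1/2 0 } so -659/1024
edge 12 of 15 (B): { -1 -3/4 -11/16 -21/32 -83/128 -165/256 -659/1024 | -329/512 -41/64 -5/8 -1/2 0 } so -1317/2048
edge 13 of 15 (R): { -1 -3/4 -11/16 -21/32 -83/128 -165/256 -659/1024 | -1317/2048 -329/512 -41/64 -5/8 -1/2 0 } so -2635/4096
edge 14 of 15 (R): { -1 -3/4 -11/16 -21/32 -83/128 -165/256 -659/1024 | -2635/4096 -1317/2048 -329/512 -41/64 -5/8 -1/2 0 } so -5271/8192
edge 15 of 15 (B): { -1 -3/4 -11/16 -21/32 -83/128 -165/256 -659/1024 -5271/8192 | -2635/4096 -1317/2048 -329/512 -41/64 -5/8 -1/2 0 } so -10541/16384

-10541/16384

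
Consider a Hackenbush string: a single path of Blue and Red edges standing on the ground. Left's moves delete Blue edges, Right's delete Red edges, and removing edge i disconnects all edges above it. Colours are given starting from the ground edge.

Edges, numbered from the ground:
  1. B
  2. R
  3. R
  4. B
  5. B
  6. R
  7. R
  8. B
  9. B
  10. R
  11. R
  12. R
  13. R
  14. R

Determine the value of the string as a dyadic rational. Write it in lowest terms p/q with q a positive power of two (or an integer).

3265/8192

g(B) = { 0 | ∅ } ⇒ 1
g(BR) = { 0 | 1 } ⇒ 1/2
g(BRR) = { 0 | 1/2,1 } ⇒ 1/4
g(BRRB) = { 0,1/4 | 1/2,1 } ⇒ 3/8
g(BRRBB) = { 0,1/4,3/8 | 1/2,1 } ⇒ 7/16
g(BRRBBR) = { 0,1/4,3/8 | 7/16,1/2,1 } ⇒ 13/32
g(BRRBBRR) = { 0,1/4,3/8 | 13/32,7/16,1/2,1 } ⇒ 25/64
g(BRRBBRRB) = { 0,1/4,3/8,25/64 | 13/32,7/16,1/2,1 } ⇒ 51/128
g(BRRBBRRBB) = { 0,1/4,3/8,25/64,51/128 | 13/32,7/16,1/2,1 } ⇒ 103/256
g(BRRBBRRBBR) = { 0,1/4,3/8,25/64,51/128 | 103/256,13/32,7/16,1/2,1 } ⇒ 205/512
g(BRRBBRRBBRR) = { 0,1/4,3/8,25/64,51/128 | 205/512,103/256,13/32,7/16,1/2,1 } ⇒ 409/1024
g(BRRBBRRBBRRR) = { 0,1/4,3/8,25/64,51/128 | 409/1024,205/512,103/256,13/32,7/16,1/2,1 } ⇒ 817/2048
g(BRRBBRRBBRRRR) = { 0,1/4,3/8,25/64,51/128 | 817/2048,409/1024,205/512,103/256,13/32,7/16,1/2,1 } ⇒ 1633/4096
g(BRRBBRRBBRRRRR) = { 0,1/4,3/8,25/64,51/128 | 1633/4096,817/2048,409/1024,205/512,103/256,13/32,7/16,1/2,1 } ⇒ 3265/8192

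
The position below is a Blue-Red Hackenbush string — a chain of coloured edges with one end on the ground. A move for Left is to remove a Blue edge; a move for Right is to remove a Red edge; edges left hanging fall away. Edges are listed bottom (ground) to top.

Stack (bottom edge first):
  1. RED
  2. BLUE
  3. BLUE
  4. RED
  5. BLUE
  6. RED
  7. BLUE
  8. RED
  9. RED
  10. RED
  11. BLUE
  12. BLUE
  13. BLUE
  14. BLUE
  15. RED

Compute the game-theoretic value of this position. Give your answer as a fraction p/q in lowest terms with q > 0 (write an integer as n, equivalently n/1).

-5571/16384

g_1 [R]  L=[none]  R=[0]  ⇒ -1
g_2 [RB]  L=[-1]  R=[0]  ⇒ -1/2
g_3 [RBB]  L=[-1 -1/2]  R=[0]  ⇒ -1/4
g_4 [RBBR]  L=[-1 -1/2]  R=[-1/4 0]  ⇒ -3/8
g_5 [RBBRB]  L=[-1 -1/2 -3/8]  R=[-1/4 0]  ⇒ -5/16
g_6 [RBBRBR]  L=[-1 -1/2 -3/8]  R=[-5/16 -1/4 0]  ⇒ -11/32
g_7 [RBBRBRB]  L=[-1 -1/2 -3/8 -11/32]  R=[-5/16 -1/4 0]  ⇒ -21/64
g_8 [RBBRBRBR]  L=[-1 -1/2 -3/8 -11/32]  R=[-21/64 -5/16 -1/4 0]  ⇒ -43/128
g_9 [RBBRBRBRR]  L=[-1 -1/2 -3/8 -11/32]  R=[-43/128 -21/64 -5/16 -1/4 0]  ⇒ -87/256
g_10 [RBBRBRBRRR]  L=[-1 -1/2 -3/8 -11/32]  R=[-87/256 -43/128 -21/64 -5/16 -1/4 0]  ⇒ -175/512
g_11 [RBBRBRBRRRB]  L=[-1 -1/2 -3/8 -11/32 -175/512]  R=[-87/256 -43/128 -21/64 -5/16 -1/4 0]  ⇒ -349/1024
g_12 [RBBRBRBRRRBB]  L=[-1 -1/2 -3/8 -11/32 -175/512 -349/1024]  R=[-87/256 -43/128 -21/64 -5/16 -1/4 0]  ⇒ -697/2048
g_13 [RBBRBRBRRRBBB]  L=[-1 -1/2 -3/8 -11/32 -175/512 -349/1024 -697/2048]  R=[-87/256 -43/128 -21/64 -5/16 -1/4 0]  ⇒ -1393/4096
g_14 [RBBRBRBRRRBBBB]  L=[-1 -1/2 -3/8 -11/32 -175/512 -349/1024 -697/2048 -1393/4096]  R=[-87/256 -43/128 -21/64 -5/16 -1/4 0]  ⇒ -2785/8192
g_15 [RBBRBRBRRRBBBBR]  L=[-1 -1/2 -3/8 -11/32 -175/512 -349/1024 -697/2048 -1393/4096]  R=[-2785/8192 -87/256 -43/128 -21/64 -5/16 -1/4 0]  ⇒ -5571/16384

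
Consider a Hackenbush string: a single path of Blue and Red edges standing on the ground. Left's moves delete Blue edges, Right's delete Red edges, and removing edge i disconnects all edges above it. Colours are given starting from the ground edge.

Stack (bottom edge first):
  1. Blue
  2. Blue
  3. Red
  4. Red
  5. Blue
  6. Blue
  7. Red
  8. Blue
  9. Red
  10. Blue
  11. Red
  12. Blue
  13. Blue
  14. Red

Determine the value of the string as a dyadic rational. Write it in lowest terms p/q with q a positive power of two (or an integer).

5805/4096

edge 1 of 14 (Blue): { 0 | ∅ } — 1
edge 2 of 14 (Blue): { 0; 1 | ∅ } — 2
edge 3 of 14 (Red): { 0; 1 | 2 } — 3/2
edge 4 of 14 (Red): { 0; 1 | 3/2; 2 } — 5/4
edge 5 of 14 (Blue): { 0; 1; 5/4 | 3/2; 2 } — 11/8
edge 6 of 14 (Blue): { 0; 1; 5/4; 11/8 | 3/2; 2 } — 23/16
edge 7 of 14 (Red): { 0; 1; 5/4; 11/8 | 23/16; 3/2; 2 } — 45/32
edge 8 of 14 (Blue): { 0; 1; 5/4; 11/8; 45/32 | 23/16; 3/2; 2 } — 91/64
edge 9 of 14 (Red): { 0; 1; 5/4; 11/8; 45/32 | 91/64; 23/16; 3/2; 2 } — 181/128
edge 10 of 14 (Blue): { 0; 1; 5/4; 11/8; 45/32; 181/128 | 91/64; 23/16; 3/2; 2 } — 363/256
edge 11 of 14 (Red): { 0; 1; 5/4; 11/8; 45/32; 181/128 | 363/256; 91/64; 23/16; 3/2; 2 } — 725/512
edge 12 of 14 (Blue): { 0; 1; 5/4; 11/8; 45/32; 181/128; 725/512 | 363/256; 91/64; 23/16; 3/2; 2 } — 1451/1024
edge 13 of 14 (Blue): { 0; 1; 5/4; 11/8; 45/32; 181/128; 725/512; 1451/1024 | 363/256; 91/64; 23/16; 3/2; 2 } — 2903/2048
edge 14 of 14 (Red): { 0; 1; 5/4; 11/8; 45/32; 181/128; 725/512; 1451/1024 | 2903/2048; 363/256; 91/64; 23/16; 3/2; 2 } — 5805/4096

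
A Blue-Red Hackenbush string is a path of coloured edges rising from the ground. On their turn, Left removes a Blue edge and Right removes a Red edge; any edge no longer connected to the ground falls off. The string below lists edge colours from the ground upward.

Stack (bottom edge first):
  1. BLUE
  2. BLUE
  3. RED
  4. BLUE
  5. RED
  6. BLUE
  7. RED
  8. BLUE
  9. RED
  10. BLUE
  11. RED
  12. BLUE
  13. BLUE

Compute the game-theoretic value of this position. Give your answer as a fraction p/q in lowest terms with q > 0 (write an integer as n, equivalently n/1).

3415/2048

Build G(s[:k]) for k = 1..13, string s = BLUE BLUE RED BLUE RED BLUE RED BLUE RED BLUE RED BLUE BLUE.
B: Left { 0 }, Right { none } -> simplest 1
BB: Left { 0 1 }, Right { none } -> simplest 2
BBR: Left { 0 1 }, Right { 2 } -> simplest 3/2
BBRB: Left { 0 1 3/2 }, Right { 2 } -> simplest 7/4
BBRBR: Left { 0 1 3/2 }, Right { 7/4 2 } -> simplest 13/8
BBRBRB: Left { 0 1 3/2 13/8 }, Right { 7/4 2 } -> simplest 27/16
BBRBRBR: Left { 0 1 3/2 13/8 }, Right { 27/16 7/4 2 } -> simplest 53/32
BBRBRBRB: Left { 0 1 3/2 13/8 53/32 }, Right { 27/16 7/4 2 } -> simplest 107/64
BBRBRBRBR: Left { 0 1 3/2 13/8 53/32 }, Right { 107/64 27/16 7/4 2 } -> simplest 213/128
BBRBRBRBRB: Left { 0 1 3/2 13/8 53/32 213/128 }, Right { 107/64 27/16 7/4 2 } -> simplest 427/256
BBRBRBRBRBR: Left { 0 1 3/2 13/8 53/32 213/128 }, Right { 427/256 107/64 27/16 7/4 2 } -> simplest 853/512
BBRBRBRBRBRB: Left { 0 1 3/2 13/8 53/32 213/128 853/512 }, Right { 427/256 107/64 27/16 7/4 2 } -> simplest 1707/1024
BBRBRBRBRBRBB: Left { 0 1 3/2 13/8 53/32 213/128 853/512 1707/1024 }, Right { 427/256 107/64 27/16 7/4 2 } -> simplest 3415/2048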